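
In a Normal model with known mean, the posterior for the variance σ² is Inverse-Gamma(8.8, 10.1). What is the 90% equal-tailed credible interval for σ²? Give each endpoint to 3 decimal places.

[0.712, 2.219]

Inverse-Gamma(8.8, 10.1) quantiles: F⁻¹(0.05) and F⁻¹(0.95).
Equivalently, 1/σ² ~ Gamma(8.8, rate = 10.1); invert its 0.95 and 0.05 quantiles.
Posterior mean ≈ 1.295, SD ≈ 0.497; a Normal approximation gives roughly [0.478, 2.112].
Exact: lower = 0.712; upper = 2.219.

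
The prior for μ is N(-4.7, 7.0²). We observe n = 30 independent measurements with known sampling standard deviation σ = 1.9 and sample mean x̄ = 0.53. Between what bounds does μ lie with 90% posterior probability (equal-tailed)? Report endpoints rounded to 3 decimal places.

Posterior precision = 1/7.0² + 30/1.9² = 0.0204 + 8.3102 = 8.3307, so posterior SD = 0.3465.
Posterior mean = (-4.7/7.0² + 30·0.53/1.9²) / 8.3307 = 0.5172.
Interval: 0.5172 ± 1.645 × 0.3465 → [-0.053, 1.087].

[-0.053, 1.087]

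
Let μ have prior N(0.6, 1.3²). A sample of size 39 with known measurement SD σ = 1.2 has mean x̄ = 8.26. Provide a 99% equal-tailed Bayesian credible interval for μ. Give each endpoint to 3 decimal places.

[7.607, 8.586]

Posterior precision = 1/1.3² + 39/1.2² = 0.5917 + 27.0833 = 27.6750, so posterior SD = 0.1901.
Posterior mean = (0.6/1.3² + 39·8.26/1.2²) / 27.6750 = 8.0962.
Interval: 8.0962 ± 2.576 × 0.1901 → [7.607, 8.586].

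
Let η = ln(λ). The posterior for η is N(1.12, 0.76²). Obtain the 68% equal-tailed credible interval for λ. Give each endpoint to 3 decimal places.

On the log scale the 68% interval is 1.12 ± 0.994 × 0.76 = [0.3642, 1.8758].
Exponentiate: [e^0.3642, e^1.8758] = [1.439, 6.526].

[1.439, 6.526]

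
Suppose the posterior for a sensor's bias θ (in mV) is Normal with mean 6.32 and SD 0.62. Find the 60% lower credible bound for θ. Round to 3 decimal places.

Need L with P(θ ≥ L) = 0.60: L = 6.32 − z_{0.4}·0.62.
z = 0.253; L = 6.32 − 0.253 × 0.62 = 6.163.

6.163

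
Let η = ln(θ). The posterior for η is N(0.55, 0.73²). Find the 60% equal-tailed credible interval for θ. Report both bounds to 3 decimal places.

[0.938, 3.204]

On the log scale the 60% interval is 0.55 ± 0.842 × 0.73 = [-0.0644, 1.1644].
Exponentiate: [e^-0.0644, e^1.1644] = [0.938, 3.204].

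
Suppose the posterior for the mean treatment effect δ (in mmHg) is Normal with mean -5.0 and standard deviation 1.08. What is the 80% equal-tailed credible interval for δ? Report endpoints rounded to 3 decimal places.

[-6.384, -3.616]

The posterior is symmetric, so the 80% equal-tailed interval is δ = -5.0 ± z·1.08 with z = 1.282.
Half-width: 1.282 × 1.08 = 1.384.
-5.0 − 1.384 = -6.384; -5.0 + 1.384 = -3.616.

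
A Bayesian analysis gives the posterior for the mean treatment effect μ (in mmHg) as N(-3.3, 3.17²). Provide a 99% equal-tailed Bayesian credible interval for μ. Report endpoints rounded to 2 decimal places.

[-11.47, 4.87]

The posterior is symmetric, so the 99% equal-tailed interval is μ = -3.3 ± z·3.17 with z = 2.576.
Half-width: 2.576 × 3.17 = 8.17.
-3.3 − 8.17 = -11.47; -3.3 + 8.17 = 4.87.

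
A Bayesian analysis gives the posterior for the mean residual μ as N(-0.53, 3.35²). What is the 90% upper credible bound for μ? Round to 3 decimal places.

3.763

Need U with P(μ ≤ U) = 0.90: U = -0.53 + z_{0.1}·3.35.
z = 1.282; U = -0.53 + 1.282 × 3.35 = 3.763.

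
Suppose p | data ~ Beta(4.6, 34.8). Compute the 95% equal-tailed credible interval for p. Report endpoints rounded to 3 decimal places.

Posterior: Beta(4.6, 34.8).
Equal-tailed 95% interval: the 0.025 and 0.975 quantiles of Beta(4.6, 34.8).
Posterior mean ≈ 0.117, SD ≈ 0.051; a Normal approximation gives roughly [0.018, 0.216].
Exact: F⁻¹(0.025) = 0.038; F⁻¹(0.975) = 0.232.

[0.038, 0.232]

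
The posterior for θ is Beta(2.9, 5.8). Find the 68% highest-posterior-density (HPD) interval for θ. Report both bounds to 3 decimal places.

The posterior is unimodal and skewed, so the HPD interval has equal density at both endpoints and is the shortest 68% interval.
Solving f(0.147) = f(0.455) with F(0.455) − F(0.147) = 0.68 gives [0.147, 0.455].
For comparison, the equal-tailed interval is [0.177, 0.491]; the HPD is narrower and shifted toward the mode.

[0.147, 0.455]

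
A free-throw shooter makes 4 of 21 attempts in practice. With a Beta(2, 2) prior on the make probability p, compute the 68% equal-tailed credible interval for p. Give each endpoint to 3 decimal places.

Posterior: Beta(2+4, 2+17) = Beta(6, 19).
Equal-tailed 68% interval: the 0.16 and 0.84 quantiles of Beta(6, 19).
Posterior mean ≈ 0.240, SD ≈ 0.084; a Normal approximation gives roughly [0.157, 0.323].
Exact: F⁻¹(0.16) = 0.156; F⁻¹(0.84) = 0.324.

[0.156, 0.324]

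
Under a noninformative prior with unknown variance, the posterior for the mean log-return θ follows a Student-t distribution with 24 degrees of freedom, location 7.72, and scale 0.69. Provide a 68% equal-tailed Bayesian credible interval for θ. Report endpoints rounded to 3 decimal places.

[7.019, 8.421]

The t_24 distribution is symmetric; the 68% interval is 7.72 ± t·0.69 with t_{0.84,24} = 1.015.
Half-width: 1.015 × 0.69 = 0.701.
7.72 − 0.701 = 7.019; 7.72 + 0.701 = 8.421.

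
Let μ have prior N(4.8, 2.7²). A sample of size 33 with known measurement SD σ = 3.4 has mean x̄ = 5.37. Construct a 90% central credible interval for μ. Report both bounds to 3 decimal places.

[4.393, 6.295]

Posterior precision = 1/2.7² + 33/3.4² = 0.1372 + 2.8547 = 2.9918, so posterior SD = 0.5781.
Posterior mean = (4.8/2.7² + 33·5.37/3.4²) / 2.9918 = 5.3439.
Interval: 5.3439 ± 1.645 × 0.5781 → [4.393, 6.295].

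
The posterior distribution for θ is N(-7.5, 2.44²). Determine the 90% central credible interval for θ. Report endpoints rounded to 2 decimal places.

[-11.51, -3.49]

The posterior is symmetric, so the 90% equal-tailed interval is θ = -7.5 ± z·2.44 with z = 1.645.
Half-width: 1.645 × 2.44 = 4.01.
-7.5 − 4.01 = -11.51; -7.5 + 4.01 = -3.49.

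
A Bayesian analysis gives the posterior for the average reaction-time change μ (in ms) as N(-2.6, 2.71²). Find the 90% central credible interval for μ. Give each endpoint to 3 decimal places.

[-7.058, 1.858]

The posterior is symmetric, so the 90% equal-tailed interval is μ = -2.6 ± z·2.71 with z = 1.645.
Half-width: 1.645 × 2.71 = 4.458.
-2.6 − 4.458 = -7.058; -2.6 + 4.458 = 1.858.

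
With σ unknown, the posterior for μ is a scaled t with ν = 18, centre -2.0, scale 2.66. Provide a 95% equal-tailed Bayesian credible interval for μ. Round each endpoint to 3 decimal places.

[-7.588, 3.588]

The t_18 distribution is symmetric; the 95% interval is -2.0 ± t·2.66 with t_{0.975,18} = 2.101.
Half-width: 2.101 × 2.66 = 5.588.
-2.0 − 5.588 = -7.588; -2.0 + 5.588 = 3.588.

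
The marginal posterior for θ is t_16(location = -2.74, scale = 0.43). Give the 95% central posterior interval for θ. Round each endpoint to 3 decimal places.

The t_16 distribution is symmetric; the 95% interval is -2.74 ± t·0.43 with t_{0.975,16} = 2.120.
Half-width: 2.120 × 0.43 = 0.912.
-2.74 − 0.912 = -3.652; -2.74 + 0.912 = -1.828.

[-3.652, -1.828]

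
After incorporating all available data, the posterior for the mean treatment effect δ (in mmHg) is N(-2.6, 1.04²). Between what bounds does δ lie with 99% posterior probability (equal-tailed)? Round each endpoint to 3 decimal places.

The posterior is symmetric, so the 99% equal-tailed interval is δ = -2.6 ± z·1.04 with z = 2.576.
Half-width: 2.576 × 1.04 = 2.679.
-2.6 − 2.679 = -5.279; -2.6 + 2.679 = 0.079.

[-5.279, 0.079]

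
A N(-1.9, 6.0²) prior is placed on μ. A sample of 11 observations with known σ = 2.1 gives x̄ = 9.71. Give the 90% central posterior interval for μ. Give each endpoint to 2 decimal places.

Posterior precision = 1/6.0² + 11/2.1² = 0.0278 + 2.4943 = 2.5221, so posterior SD = 0.6297.
Posterior mean = (-1.9/6.0² + 11·9.71/2.1²) / 2.5221 = 9.5821.
Interval: 9.5821 ± 1.645 × 0.6297 → [8.55, 10.62].

[8.55, 10.62]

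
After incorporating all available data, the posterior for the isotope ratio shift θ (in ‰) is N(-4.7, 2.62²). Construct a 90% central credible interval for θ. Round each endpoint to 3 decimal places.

The posterior is symmetric, so the 90% equal-tailed interval is θ = -4.7 ± z·2.62 with z = 1.645.
Half-width: 1.645 × 2.62 = 4.310.
-4.7 − 4.310 = -9.010; -4.7 + 4.310 = -0.390.

[-9.010, -0.390]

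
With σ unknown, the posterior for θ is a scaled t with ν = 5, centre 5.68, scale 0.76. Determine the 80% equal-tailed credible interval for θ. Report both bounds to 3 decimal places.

[4.558, 6.802]

The t_5 distribution is symmetric; the 80% interval is 5.68 ± t·0.76 with t_{0.9,5} = 1.476.
Half-width: 1.476 × 0.76 = 1.122.
5.68 − 1.122 = 4.558; 5.68 + 1.122 = 6.802.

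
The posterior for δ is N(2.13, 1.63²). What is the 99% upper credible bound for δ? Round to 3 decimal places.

Need U with P(δ ≤ U) = 0.99: U = 2.13 + z_{0.01}·1.63.
z = 2.326; U = 2.13 + 2.326 × 1.63 = 5.922.

5.922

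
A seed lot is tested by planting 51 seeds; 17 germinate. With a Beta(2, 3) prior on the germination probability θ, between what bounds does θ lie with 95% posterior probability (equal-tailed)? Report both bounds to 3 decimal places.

[0.222, 0.467]

Posterior: Beta(2+17, 3+34) = Beta(19, 37).
Equal-tailed 95% interval: the 0.025 and 0.975 quantiles of Beta(19, 37).
Posterior mean ≈ 0.339, SD ≈ 0.063; a Normal approximation gives roughly [0.216, 0.462].
Exact: F⁻¹(0.025) = 0.222; F⁻¹(0.975) = 0.467.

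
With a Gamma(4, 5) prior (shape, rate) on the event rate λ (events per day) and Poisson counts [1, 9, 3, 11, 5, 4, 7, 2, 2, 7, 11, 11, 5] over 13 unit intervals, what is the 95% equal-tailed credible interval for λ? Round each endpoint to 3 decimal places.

[3.623, 5.593]

Posterior: Gamma(4+78, 5+13) = Gamma(82, 18) (shape, rate).
Equal-tailed 95% interval: Gamma(82, 18) quantiles at 0.025 and 0.975.
Posterior mean ≈ 4.556, SD ≈ 0.503; a Normal approximation gives roughly [3.570, 5.542].
Exact: lower = 3.623; upper = 5.593.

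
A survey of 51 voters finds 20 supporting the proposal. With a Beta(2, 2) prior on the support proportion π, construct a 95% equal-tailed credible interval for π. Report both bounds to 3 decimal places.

Posterior: Beta(2+20, 2+31) = Beta(22, 33).
Equal-tailed 95% interval: the 0.025 and 0.975 quantiles of Beta(22, 33).
Posterior mean ≈ 0.400, SD ≈ 0.065; a Normal approximation gives roughly [0.272, 0.528].
Exact: F⁻¹(0.025) = 0.276; F⁻¹(0.975) = 0.531.

[0.276, 0.531]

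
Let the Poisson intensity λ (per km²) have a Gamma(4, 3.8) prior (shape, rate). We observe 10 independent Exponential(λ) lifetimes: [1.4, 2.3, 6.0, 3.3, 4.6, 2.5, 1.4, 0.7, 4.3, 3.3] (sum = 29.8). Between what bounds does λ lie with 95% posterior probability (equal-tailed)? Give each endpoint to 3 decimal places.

[0.228, 0.662]

Posterior: Gamma(4+10, 3.8+29.8) = Gamma(14, 33.6) (shape, rate).
Equal-tailed 95% interval: Gamma(14, 33.6) quantiles at 0.025 and 0.975.
Posterior mean ≈ 0.417, SD ≈ 0.111; a Normal approximation gives roughly [0.198, 0.635].
Exact: lower = 0.228; upper = 0.662.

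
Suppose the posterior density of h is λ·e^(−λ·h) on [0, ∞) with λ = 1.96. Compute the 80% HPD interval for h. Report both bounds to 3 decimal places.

The exponential density is strictly decreasing on [0, ∞), so the HPD interval is anchored at 0: [0, q] with P(h ≤ q) = 0.80.
q = −ln(1 − 0.80) / 1.96 = 1.6094 / 1.96 = 0.821.

[0.000, 0.821]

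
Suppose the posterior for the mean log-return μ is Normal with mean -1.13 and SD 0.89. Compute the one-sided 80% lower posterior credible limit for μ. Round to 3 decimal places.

-1.879

Need L with P(μ ≥ L) = 0.80: L = -1.13 − z_{0.2}·0.89.
z = 0.842; L = -1.13 − 0.842 × 0.89 = -1.879.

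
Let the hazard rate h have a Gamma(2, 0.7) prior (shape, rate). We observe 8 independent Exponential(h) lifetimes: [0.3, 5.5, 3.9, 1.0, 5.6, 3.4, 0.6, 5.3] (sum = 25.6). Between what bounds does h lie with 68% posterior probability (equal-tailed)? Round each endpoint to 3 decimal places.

Posterior: Gamma(2+8, 0.7+25.6) = Gamma(10, 26.3) (shape, rate).
Equal-tailed 68% interval: Gamma(10, 26.3) quantiles at 0.16 and 0.84.
Posterior mean ≈ 0.380, SD ≈ 0.120; a Normal approximation gives roughly [0.261, 0.500].
Exact: lower = 0.263; upper = 0.498.

[0.263, 0.498]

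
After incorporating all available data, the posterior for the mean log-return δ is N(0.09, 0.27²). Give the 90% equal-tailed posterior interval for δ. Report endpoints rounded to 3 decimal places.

[-0.354, 0.534]

The posterior is symmetric, so the 90% equal-tailed interval is δ = 0.09 ± z·0.27 with z = 1.645.
Half-width: 1.645 × 0.27 = 0.444.
0.09 − 0.444 = -0.354; 0.09 + 0.444 = 0.534.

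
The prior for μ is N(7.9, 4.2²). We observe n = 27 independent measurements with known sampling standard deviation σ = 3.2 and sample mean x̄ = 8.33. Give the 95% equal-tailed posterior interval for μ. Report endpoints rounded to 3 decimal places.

[7.127, 9.515]

Posterior precision = 1/4.2² + 27/3.2² = 0.0567 + 2.6367 = 2.6934, so posterior SD = 0.6093.
Posterior mean = (7.9/4.2² + 27·8.33/3.2²) / 2.6934 = 8.3209.
Interval: 8.3209 ± 1.960 × 0.6093 → [7.127, 9.515].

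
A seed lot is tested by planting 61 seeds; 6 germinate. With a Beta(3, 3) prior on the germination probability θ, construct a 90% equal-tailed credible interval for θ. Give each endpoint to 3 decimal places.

[0.073, 0.208]

Posterior: Beta(3+6, 3+55) = Beta(9, 58).
Equal-tailed 90% interval: the 0.05 and 0.95 quantiles of Beta(9, 58).
Posterior mean ≈ 0.134, SD ≈ 0.041; a Normal approximation gives roughly [0.066, 0.202].
Exact: F⁻¹(0.05) = 0.073; F⁻¹(0.95) = 0.208.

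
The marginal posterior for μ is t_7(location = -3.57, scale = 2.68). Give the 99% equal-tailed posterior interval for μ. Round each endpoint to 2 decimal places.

[-12.95, 5.81]

The t_7 distribution is symmetric; the 99% interval is -3.57 ± t·2.68 with t_{0.995,7} = 3.499.
Half-width: 3.499 × 2.68 = 9.38.
-3.57 − 9.38 = -12.95; -3.57 + 9.38 = 5.81.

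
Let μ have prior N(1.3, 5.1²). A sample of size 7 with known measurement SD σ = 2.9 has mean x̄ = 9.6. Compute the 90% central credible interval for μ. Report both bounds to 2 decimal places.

[7.47, 11.00]

Posterior precision = 1/5.1² + 7/2.9² = 0.0384 + 0.8323 = 0.8708, so posterior SD = 1.0716.
Posterior mean = (1.3/5.1² + 7·9.6/2.9²) / 0.8708 = 9.2335.
Interval: 9.2335 ± 1.645 × 1.0716 → [7.47, 11.00].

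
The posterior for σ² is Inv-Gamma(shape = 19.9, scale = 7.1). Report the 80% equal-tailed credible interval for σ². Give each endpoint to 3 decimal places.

Inverse-Gamma(19.9, 7.1) quantiles: F⁻¹(0.1) and F⁻¹(0.9).
Equivalently, 1/σ² ~ Gamma(19.9, rate = 7.1); invert its 0.9 and 0.1 quantiles.
Posterior mean ≈ 0.376, SD ≈ 0.089; a Normal approximation gives roughly [0.262, 0.489].
Exact: lower = 0.275; upper = 0.492.

[0.275, 0.492]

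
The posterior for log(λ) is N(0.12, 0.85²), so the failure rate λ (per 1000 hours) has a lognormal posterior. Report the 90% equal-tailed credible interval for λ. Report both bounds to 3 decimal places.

[0.279, 4.564]

On the log scale the 90% interval is 0.12 ± 1.645 × 0.85 = [-1.2781, 1.5181].
Exponentiate: [e^-1.2781, e^1.5181] = [0.279, 4.564].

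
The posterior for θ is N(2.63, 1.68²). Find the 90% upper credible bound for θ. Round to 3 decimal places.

Need U with P(θ ≤ U) = 0.90: U = 2.63 + z_{0.1}·1.68.
z = 1.282; U = 2.63 + 1.282 × 1.68 = 4.783.

4.783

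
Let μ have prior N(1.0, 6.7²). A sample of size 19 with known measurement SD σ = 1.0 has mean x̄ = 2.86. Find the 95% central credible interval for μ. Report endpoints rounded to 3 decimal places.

[2.408, 3.307]

Posterior precision = 1/6.7² + 19/1.0² = 0.0223 + 19.0000 = 19.0223, so posterior SD = 0.2293.
Posterior mean = (1.0/6.7² + 19·2.86/1.0²) / 19.0223 = 2.8578.
Interval: 2.8578 ± 1.960 × 0.2293 → [2.408, 3.307].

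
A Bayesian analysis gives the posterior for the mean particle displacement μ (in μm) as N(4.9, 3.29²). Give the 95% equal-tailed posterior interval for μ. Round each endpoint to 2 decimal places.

[-1.55, 11.35]

The posterior is symmetric, so the 95% equal-tailed interval is μ = 4.9 ± z·3.29 with z = 1.960.
Half-width: 1.960 × 3.29 = 6.45.
4.9 − 6.45 = -1.55; 4.9 + 6.45 = 11.35.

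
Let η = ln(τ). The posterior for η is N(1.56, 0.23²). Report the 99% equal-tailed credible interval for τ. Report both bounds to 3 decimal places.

On the log scale the 99% interval is 1.56 ± 2.576 × 0.23 = [0.9676, 2.1524].
Exponentiate: [e^0.9676, e^2.1524] = [2.632, 8.606].

[2.632, 8.606]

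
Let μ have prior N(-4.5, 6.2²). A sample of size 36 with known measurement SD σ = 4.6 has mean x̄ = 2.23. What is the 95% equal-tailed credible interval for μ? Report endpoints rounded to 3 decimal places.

Posterior precision = 1/6.2² + 36/4.6² = 0.0260 + 1.7013 = 1.7273, so posterior SD = 0.7609.
Posterior mean = (-4.5/6.2² + 36·2.23/4.6²) / 1.7273 = 2.1286.
Interval: 2.1286 ± 1.960 × 0.7609 → [0.637, 3.620].

[0.637, 3.620]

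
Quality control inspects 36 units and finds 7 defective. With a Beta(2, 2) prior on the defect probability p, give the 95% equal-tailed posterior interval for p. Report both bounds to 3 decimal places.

[0.111, 0.365]

Posterior: Beta(2+7, 2+29) = Beta(9, 31).
Equal-tailed 95% interval: the 0.025 and 0.975 quantiles of Beta(9, 31).
Posterior mean ≈ 0.225, SD ≈ 0.065; a Normal approximation gives roughly [0.097, 0.353].
Exact: F⁻¹(0.025) = 0.111; F⁻¹(0.975) = 0.365.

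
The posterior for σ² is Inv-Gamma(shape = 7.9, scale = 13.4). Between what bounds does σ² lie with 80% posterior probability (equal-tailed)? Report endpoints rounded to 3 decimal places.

Inverse-Gamma(7.9, 13.4) quantiles: F⁻¹(0.1) and F⁻¹(0.9).
Equivalently, 1/σ² ~ Gamma(7.9, rate = 13.4); invert its 0.9 and 0.1 quantiles.
Posterior mean ≈ 1.942, SD ≈ 0.800; a Normal approximation gives roughly [0.917, 2.967].
Exact: lower = 1.150; upper = 2.926.

[1.150, 2.926]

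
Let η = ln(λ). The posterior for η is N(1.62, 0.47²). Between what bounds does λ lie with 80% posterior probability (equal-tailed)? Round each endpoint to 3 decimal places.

On the log scale the 80% interval is 1.62 ± 1.282 × 0.47 = [1.0177, 2.2223].
Exponentiate: [e^1.0177, e^2.2223] = [2.767, 9.229].

[2.767, 9.229]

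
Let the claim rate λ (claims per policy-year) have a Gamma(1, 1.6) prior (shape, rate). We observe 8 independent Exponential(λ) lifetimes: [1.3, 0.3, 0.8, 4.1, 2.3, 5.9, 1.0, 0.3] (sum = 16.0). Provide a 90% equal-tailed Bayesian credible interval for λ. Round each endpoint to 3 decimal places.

[0.267, 0.820]

Posterior: Gamma(1+8, 1.6+16.0) = Gamma(9, 17.6) (shape, rate).
Equal-tailed 90% interval: Gamma(9, 17.6) quantiles at 0.05 and 0.95.
Posterior mean ≈ 0.511, SD ≈ 0.170; a Normal approximation gives roughly [0.231, 0.792].
Exact: lower = 0.267; upper = 0.820.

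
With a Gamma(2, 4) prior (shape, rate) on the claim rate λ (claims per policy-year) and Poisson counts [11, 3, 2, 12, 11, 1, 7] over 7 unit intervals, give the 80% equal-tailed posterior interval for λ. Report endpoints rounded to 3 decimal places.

[3.661, 5.287]

Posterior: Gamma(2+47, 4+7) = Gamma(49, 11) (shape, rate).
Equal-tailed 80% interval: Gamma(49, 11) quantiles at 0.1 and 0.9.
Posterior mean ≈ 4.455, SD ≈ 0.636; a Normal approximation gives roughly [3.639, 5.270].
Exact: lower = 3.661; upper = 5.287.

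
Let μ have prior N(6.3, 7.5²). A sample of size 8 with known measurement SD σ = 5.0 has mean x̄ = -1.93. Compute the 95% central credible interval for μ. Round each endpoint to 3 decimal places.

[-4.869, 1.876]

Posterior precision = 1/7.5² + 8/5.0² = 0.0178 + 0.3200 = 0.3378, so posterior SD = 1.7206.
Posterior mean = (6.3/7.5² + 8·-1.93/5.0²) / 0.3378 = -1.4968.
Interval: -1.4968 ± 1.960 × 1.7206 → [-4.869, 1.876].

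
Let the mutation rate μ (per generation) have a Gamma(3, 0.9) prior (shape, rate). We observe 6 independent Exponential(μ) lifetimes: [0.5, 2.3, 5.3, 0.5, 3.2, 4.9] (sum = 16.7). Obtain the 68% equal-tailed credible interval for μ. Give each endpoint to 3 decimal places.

[0.345, 0.678]

Posterior: Gamma(3+6, 0.9+16.7) = Gamma(9, 17.6) (shape, rate).
Equal-tailed 68% interval: Gamma(9, 17.6) quantiles at 0.16 and 0.84.
Posterior mean ≈ 0.511, SD ≈ 0.170; a Normal approximation gives roughly [0.342, 0.681].
Exact: lower = 0.345; upper = 0.678.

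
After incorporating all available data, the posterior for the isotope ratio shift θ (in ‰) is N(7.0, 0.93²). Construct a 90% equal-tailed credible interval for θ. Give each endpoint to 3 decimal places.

The posterior is symmetric, so the 90% equal-tailed interval is θ = 7.0 ± z·0.93 with z = 1.645.
Half-width: 1.645 × 0.93 = 1.530.
7.0 − 1.530 = 5.470; 7.0 + 1.530 = 8.530.

[5.470, 8.530]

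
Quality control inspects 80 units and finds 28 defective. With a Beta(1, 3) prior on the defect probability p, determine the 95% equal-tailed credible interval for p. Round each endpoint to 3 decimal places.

Posterior: Beta(1+28, 3+52) = Beta(29, 55).
Equal-tailed 95% interval: the 0.025 and 0.975 quantiles of Beta(29, 55).
Posterior mean ≈ 0.345, SD ≈ 0.052; a Normal approximation gives roughly [0.244, 0.446].
Exact: F⁻¹(0.025) = 0.248; F⁻¹(0.975) = 0.449.

[0.248, 0.449]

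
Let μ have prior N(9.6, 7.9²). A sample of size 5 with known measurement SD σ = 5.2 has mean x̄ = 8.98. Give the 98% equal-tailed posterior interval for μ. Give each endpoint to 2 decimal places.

[3.84, 14.22]

Posterior precision = 1/7.9² + 5/5.2² = 0.0160 + 0.1849 = 0.2009, so posterior SD = 2.2309.
Posterior mean = (9.6/7.9² + 5·8.98/5.2²) / 0.2009 = 9.0294.
Interval: 9.0294 ± 2.326 × 2.2309 → [3.84, 14.22].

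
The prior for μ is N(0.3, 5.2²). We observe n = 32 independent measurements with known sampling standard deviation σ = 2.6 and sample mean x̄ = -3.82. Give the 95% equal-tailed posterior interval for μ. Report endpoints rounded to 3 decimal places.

[-4.685, -2.891]

Posterior precision = 1/5.2² + 32/2.6² = 0.0370 + 4.7337 = 4.7707, so posterior SD = 0.4578.
Posterior mean = (0.3/5.2² + 32·-3.82/2.6²) / 4.7707 = -3.7881.
Interval: -3.7881 ± 1.960 × 0.4578 → [-4.685, -2.891].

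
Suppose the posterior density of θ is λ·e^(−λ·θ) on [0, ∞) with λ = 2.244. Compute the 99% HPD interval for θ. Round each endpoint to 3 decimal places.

[0.000, 2.052]

The exponential density is strictly decreasing on [0, ∞), so the HPD interval is anchored at 0: [0, q] with P(θ ≤ q) = 0.99.
q = −ln(1 − 0.99) / 2.244 = 4.6052 / 2.244 = 2.052.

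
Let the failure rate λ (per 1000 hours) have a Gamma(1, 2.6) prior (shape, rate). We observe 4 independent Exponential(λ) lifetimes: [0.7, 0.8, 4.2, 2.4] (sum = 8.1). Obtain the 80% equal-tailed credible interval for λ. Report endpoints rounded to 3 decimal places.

[0.227, 0.747]

Posterior: Gamma(1+4, 2.6+8.1) = Gamma(5, 10.7) (shape, rate).
Equal-tailed 80% interval: Gamma(5, 10.7) quantiles at 0.1 and 0.9.
Posterior mean ≈ 0.467, SD ≈ 0.209; a Normal approximation gives roughly [0.199, 0.735].
Exact: lower = 0.227; upper = 0.747.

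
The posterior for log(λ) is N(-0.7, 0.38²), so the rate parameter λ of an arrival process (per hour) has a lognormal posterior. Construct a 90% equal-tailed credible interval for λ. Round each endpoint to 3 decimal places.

[0.266, 0.928]

On the log scale the 90% interval is -0.7 ± 1.645 × 0.38 = [-1.3250, -0.0750].
Exponentiate: [e^-1.3250, e^-0.0750] = [0.266, 0.928].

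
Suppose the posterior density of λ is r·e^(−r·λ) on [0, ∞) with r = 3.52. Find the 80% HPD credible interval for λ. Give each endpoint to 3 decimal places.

[0.000, 0.457]

The exponential density is strictly decreasing on [0, ∞), so the HPD interval is anchored at 0: [0, q] with P(λ ≤ q) = 0.80.
q = −ln(1 − 0.80) / 3.52 = 1.6094 / 3.52 = 0.457.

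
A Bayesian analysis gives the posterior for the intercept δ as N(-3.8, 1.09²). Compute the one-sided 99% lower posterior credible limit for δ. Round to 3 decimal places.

Need L with P(δ ≥ L) = 0.99: L = -3.8 − z_{0.01}·1.09.
z = 2.326; L = -3.8 − 2.326 × 1.09 = -6.336.

-6.336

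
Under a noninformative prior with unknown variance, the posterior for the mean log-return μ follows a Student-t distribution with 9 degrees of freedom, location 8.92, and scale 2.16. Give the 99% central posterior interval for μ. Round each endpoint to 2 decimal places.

The t_9 distribution is symmetric; the 99% interval is 8.92 ± t·2.16 with t_{0.995,9} = 3.250.
Half-width: 3.250 × 2.16 = 7.02.
8.92 − 7.02 = 1.90; 8.92 + 7.02 = 15.94.

[1.90, 15.94]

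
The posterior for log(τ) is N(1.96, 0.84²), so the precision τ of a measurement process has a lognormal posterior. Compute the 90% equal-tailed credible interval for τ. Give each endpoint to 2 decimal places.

[1.78, 28.27]

On the log scale the 90% interval is 1.96 ± 1.645 × 0.84 = [0.5783, 3.3417].
Exponentiate: [e^0.5783, e^3.3417] = [1.78, 28.27].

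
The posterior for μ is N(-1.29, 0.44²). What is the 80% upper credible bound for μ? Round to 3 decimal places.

Need U with P(μ ≤ U) = 0.80: U = -1.29 + z_{0.2}·0.44.
z = 0.842; U = -1.29 + 0.842 × 0.44 = -0.920.

-0.920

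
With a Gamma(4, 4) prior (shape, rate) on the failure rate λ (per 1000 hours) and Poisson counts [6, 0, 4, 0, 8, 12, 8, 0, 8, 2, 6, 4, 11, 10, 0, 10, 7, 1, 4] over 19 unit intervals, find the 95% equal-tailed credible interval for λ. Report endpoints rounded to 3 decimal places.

Posterior: Gamma(4+101, 4+19) = Gamma(105, 23) (shape, rate).
Equal-tailed 95% interval: Gamma(105, 23) quantiles at 0.025 and 0.975.
Posterior mean ≈ 4.565, SD ≈ 0.446; a Normal approximation gives roughly [3.692, 5.438].
Exact: lower = 3.734; upper = 5.479.

[3.734, 5.479]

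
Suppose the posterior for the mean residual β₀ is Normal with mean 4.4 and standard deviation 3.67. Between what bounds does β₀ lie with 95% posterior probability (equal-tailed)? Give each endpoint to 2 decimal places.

[-2.79, 11.59]

The posterior is symmetric, so the 95% equal-tailed interval is β₀ = 4.4 ± z·3.67 with z = 1.960.
Half-width: 1.960 × 3.67 = 7.19.
4.4 − 7.19 = -2.79; 4.4 + 7.19 = 11.59.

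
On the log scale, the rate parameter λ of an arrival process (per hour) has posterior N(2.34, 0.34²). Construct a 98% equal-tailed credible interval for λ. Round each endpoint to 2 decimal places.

On the log scale the 98% interval is 2.34 ± 2.326 × 0.34 = [1.5490, 3.1310].
Exponentiate: [e^1.5490, e^3.1310] = [4.71, 22.90].

[4.71, 22.90]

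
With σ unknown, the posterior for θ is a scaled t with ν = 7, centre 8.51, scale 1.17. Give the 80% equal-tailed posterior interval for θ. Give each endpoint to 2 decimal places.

The t_7 distribution is symmetric; the 80% interval is 8.51 ± t·1.17 with t_{0.9,7} = 1.415.
Half-width: 1.415 × 1.17 = 1.66.
8.51 − 1.66 = 6.85; 8.51 + 1.66 = 10.17.

[6.85, 10.17]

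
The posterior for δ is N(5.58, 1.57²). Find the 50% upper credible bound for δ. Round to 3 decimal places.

5.580

Need U with P(δ ≤ U) = 0.50: U = 5.58 + z_{0.5}·1.57.
z = 0.000; U = 5.58 + 0.000 × 1.57 = 5.580.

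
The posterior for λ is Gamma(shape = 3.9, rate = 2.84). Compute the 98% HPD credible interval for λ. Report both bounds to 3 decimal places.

[0.165, 3.189]

The posterior is unimodal and skewed, so the HPD interval has equal density at both endpoints and is the shortest 98% interval.
Solving f(0.165) = f(3.189) with F(3.189) − F(0.165) = 0.98 gives [0.165, 3.189].
For comparison, the equal-tailed interval is [0.275, 3.481]; the HPD is narrower and shifted toward the mode.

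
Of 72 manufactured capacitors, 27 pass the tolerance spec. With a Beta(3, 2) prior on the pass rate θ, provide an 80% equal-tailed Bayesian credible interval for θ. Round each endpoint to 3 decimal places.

[0.319, 0.461]

Posterior: Beta(3+27, 2+45) = Beta(30, 47).
Equal-tailed 80% interval: the 0.1 and 0.9 quantiles of Beta(30, 47).
Posterior mean ≈ 0.390, SD ≈ 0.055; a Normal approximation gives roughly [0.319, 0.460].
Exact: F⁻¹(0.1) = 0.319; F⁻¹(0.9) = 0.461.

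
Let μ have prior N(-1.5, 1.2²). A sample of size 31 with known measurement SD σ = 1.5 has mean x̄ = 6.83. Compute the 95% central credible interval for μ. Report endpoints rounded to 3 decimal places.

[5.915, 6.945]

Posterior precision = 1/1.2² + 31/1.5² = 0.6944 + 13.7778 = 14.4722, so posterior SD = 0.2629.
Posterior mean = (-1.5/1.2² + 31·6.83/1.5²) / 14.4722 = 6.4303.
Interval: 6.4303 ± 1.960 × 0.2629 → [5.915, 6.945].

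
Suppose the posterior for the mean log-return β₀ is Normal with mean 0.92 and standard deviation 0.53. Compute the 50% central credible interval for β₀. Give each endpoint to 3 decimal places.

[0.563, 1.277]

The posterior is symmetric, so the 50% equal-tailed interval is β₀ = 0.92 ± z·0.53 with z = 0.674.
Half-width: 0.674 × 0.53 = 0.357.
0.92 − 0.357 = 0.563; 0.92 + 0.357 = 1.277.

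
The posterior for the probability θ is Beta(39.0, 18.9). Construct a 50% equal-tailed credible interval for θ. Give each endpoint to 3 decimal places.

Posterior: Beta(39.0, 18.9).
Equal-tailed 50% interval: the 0.25 and 0.75 quantiles of Beta(39.0, 18.9).
Posterior mean ≈ 0.674, SD ≈ 0.061; a Normal approximation gives roughly [0.632, 0.715].
Exact: F⁻¹(0.25) = 0.633; F⁻¹(0.75) = 0.716.

[0.633, 0.716]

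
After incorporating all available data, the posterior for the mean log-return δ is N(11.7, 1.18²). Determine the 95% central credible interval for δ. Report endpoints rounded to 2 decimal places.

[9.39, 14.01]

The posterior is symmetric, so the 95% equal-tailed interval is δ = 11.7 ± z·1.18 with z = 1.960.
Half-width: 1.960 × 1.18 = 2.31.
11.7 − 2.31 = 9.39; 11.7 + 2.31 = 14.01.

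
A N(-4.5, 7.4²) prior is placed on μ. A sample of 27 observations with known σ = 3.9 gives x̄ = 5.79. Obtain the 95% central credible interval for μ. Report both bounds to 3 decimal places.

[4.222, 7.149]

Posterior precision = 1/7.4² + 27/3.9² = 0.0183 + 1.7751 = 1.7934, so posterior SD = 0.7467.
Posterior mean = (-4.5/7.4² + 27·5.79/3.9²) / 1.7934 = 5.6852.
Interval: 5.6852 ± 1.960 × 0.7467 → [4.222, 7.149].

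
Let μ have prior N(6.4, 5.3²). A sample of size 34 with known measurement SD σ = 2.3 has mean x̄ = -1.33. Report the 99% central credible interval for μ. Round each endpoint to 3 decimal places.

Posterior precision = 1/5.3² + 34/2.3² = 0.0356 + 6.4272 = 6.4628, so posterior SD = 0.3934.
Posterior mean = (6.4/5.3² + 34·-1.33/2.3²) / 6.4628 = -1.2874.
Interval: -1.2874 ± 2.576 × 0.3934 → [-2.301, -0.274].

[-2.301, -0.274]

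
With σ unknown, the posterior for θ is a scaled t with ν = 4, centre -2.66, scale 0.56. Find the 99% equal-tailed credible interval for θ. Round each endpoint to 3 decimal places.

The t_4 distribution is symmetric; the 99% interval is -2.66 ± t·0.56 with t_{0.995,4} = 4.604.
Half-width: 4.604 × 0.56 = 2.578.
-2.66 − 2.578 = -5.238; -2.66 + 2.578 = -0.082.

[-5.238, -0.082]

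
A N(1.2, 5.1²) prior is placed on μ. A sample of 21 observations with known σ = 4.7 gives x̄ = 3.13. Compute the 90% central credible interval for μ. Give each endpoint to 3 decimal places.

Posterior precision = 1/5.1² + 21/4.7² = 0.0384 + 0.9507 = 0.9891, so posterior SD = 1.0055.
Posterior mean = (1.2/5.1² + 21·3.13/4.7²) / 0.9891 = 3.0550.
Interval: 3.0550 ± 1.645 × 1.0055 → [1.401, 4.709].

[1.401, 4.709]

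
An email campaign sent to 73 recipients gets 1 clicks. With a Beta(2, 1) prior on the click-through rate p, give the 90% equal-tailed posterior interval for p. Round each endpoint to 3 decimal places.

[0.011, 0.082]

Posterior: Beta(2+1, 1+72) = Beta(3, 73).
Equal-tailed 90% interval: the 0.05 and 0.95 quantiles of Beta(3, 73).
Posterior mean ≈ 0.039, SD ≈ 0.022; a Normal approximation gives roughly [0.003, 0.076].
Exact: F⁻¹(0.05) = 0.011; F⁻¹(0.95) = 0.082.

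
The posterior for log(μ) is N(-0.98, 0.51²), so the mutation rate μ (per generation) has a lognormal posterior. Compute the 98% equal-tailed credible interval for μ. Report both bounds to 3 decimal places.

[0.115, 1.229]

On the log scale the 98% interval is -0.98 ± 2.326 × 0.51 = [-2.1664, 0.2064].
Exponentiate: [e^-2.1664, e^0.2064] = [0.115, 1.229].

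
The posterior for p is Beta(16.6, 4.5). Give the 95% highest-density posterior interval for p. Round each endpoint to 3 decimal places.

[0.615, 0.943]

The posterior is unimodal and skewed, so the HPD interval has equal density at both endpoints and is the shortest 95% interval.
Solving f(0.615) = f(0.943) with F(0.943) − F(0.615) = 0.95 gives [0.615, 0.943].
For comparison, the equal-tailed interval is [0.593, 0.929]; the HPD is narrower and shifted toward the mode.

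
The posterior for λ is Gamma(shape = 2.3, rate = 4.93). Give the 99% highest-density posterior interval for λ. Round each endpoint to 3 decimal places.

[0.006, 1.460]

The posterior is unimodal and skewed, so the HPD interval has equal density at both endpoints and is the shortest 99% interval.
Solving f(0.006) = f(1.460) with F(1.460) − F(0.006) = 0.99 gives [0.006, 1.460].
For comparison, the equal-tailed interval is [0.033, 1.623]; the HPD is narrower and shifted toward the mode.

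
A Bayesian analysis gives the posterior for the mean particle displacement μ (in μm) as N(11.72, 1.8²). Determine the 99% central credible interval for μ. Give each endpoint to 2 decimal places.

The posterior is symmetric, so the 99% equal-tailed interval is μ = 11.72 ± z·1.8 with z = 2.576.
Half-width: 2.576 × 1.8 = 4.64.
11.72 − 4.64 = 7.08; 11.72 + 4.64 = 16.36.

[7.08, 16.36]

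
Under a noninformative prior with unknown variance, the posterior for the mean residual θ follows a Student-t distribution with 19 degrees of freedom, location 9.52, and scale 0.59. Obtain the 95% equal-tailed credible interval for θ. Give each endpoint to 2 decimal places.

[8.29, 10.75]

The t_19 distribution is symmetric; the 95% interval is 9.52 ± t·0.59 with t_{0.975,19} = 2.093.
Half-width: 2.093 × 0.59 = 1.23.
9.52 − 1.23 = 8.29; 9.52 + 1.23 = 10.75.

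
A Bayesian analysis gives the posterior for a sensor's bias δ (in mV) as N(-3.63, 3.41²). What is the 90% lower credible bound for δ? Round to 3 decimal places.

Need L with P(δ ≥ L) = 0.90: L = -3.63 − z_{0.1}·3.41.
z = 1.282; L = -3.63 − 1.282 × 3.41 = -8.000.

-8.000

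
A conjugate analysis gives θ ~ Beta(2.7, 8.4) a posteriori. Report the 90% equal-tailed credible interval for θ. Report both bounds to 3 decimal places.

[0.070, 0.471]

Posterior: Beta(2.7, 8.4).
Equal-tailed 90% interval: the 0.05 and 0.95 quantiles of Beta(2.7, 8.4).
Posterior mean ≈ 0.243, SD ≈ 0.123; a Normal approximation gives roughly [0.040, 0.446].
Exact: F⁻¹(0.05) = 0.070; F⁻¹(0.95) = 0.471.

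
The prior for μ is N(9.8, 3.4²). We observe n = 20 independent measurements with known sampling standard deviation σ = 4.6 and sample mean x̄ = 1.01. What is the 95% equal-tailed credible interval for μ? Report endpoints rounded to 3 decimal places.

[-0.183, 3.677]

Posterior precision = 1/3.4² + 20/4.6² = 0.0865 + 0.9452 = 1.0317, so posterior SD = 0.9845.
Posterior mean = (9.8/3.4² + 20·1.01/4.6²) / 1.0317 = 1.7470.
Interval: 1.7470 ± 1.960 × 0.9845 → [-0.183, 3.677].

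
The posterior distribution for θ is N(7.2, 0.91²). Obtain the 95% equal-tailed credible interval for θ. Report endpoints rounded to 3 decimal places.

[5.416, 8.984]

The posterior is symmetric, so the 95% equal-tailed interval is θ = 7.2 ± z·0.91 with z = 1.960.
Half-width: 1.960 × 0.91 = 1.784.
7.2 − 1.784 = 5.416; 7.2 + 1.784 = 8.984.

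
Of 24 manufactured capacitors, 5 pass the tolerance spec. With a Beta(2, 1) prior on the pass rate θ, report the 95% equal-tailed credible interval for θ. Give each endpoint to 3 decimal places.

[0.116, 0.436]

Posterior: Beta(2+5, 1+19) = Beta(7, 20).
Equal-tailed 95% interval: the 0.025 and 0.975 quantiles of Beta(7, 20).
Posterior mean ≈ 0.259, SD ≈ 0.083; a Normal approximation gives roughly [0.097, 0.422].
Exact: F⁻¹(0.025) = 0.116; F⁻¹(0.975) = 0.436.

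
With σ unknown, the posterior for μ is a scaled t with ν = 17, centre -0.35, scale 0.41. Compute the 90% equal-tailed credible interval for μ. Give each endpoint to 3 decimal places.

[-1.063, 0.363]

The t_17 distribution is symmetric; the 90% interval is -0.35 ± t·0.41 with t_{0.95,17} = 1.740.
Half-width: 1.740 × 0.41 = 0.713.
-0.35 − 0.713 = -1.063; -0.35 + 0.713 = 0.363.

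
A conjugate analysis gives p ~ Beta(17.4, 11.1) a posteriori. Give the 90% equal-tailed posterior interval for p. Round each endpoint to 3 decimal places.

[0.458, 0.754]

Posterior: Beta(17.4, 11.1).
Equal-tailed 90% interval: the 0.05 and 0.95 quantiles of Beta(17.4, 11.1).
Posterior mean ≈ 0.611, SD ≈ 0.090; a Normal approximation gives roughly [0.463, 0.758].
Exact: F⁻¹(0.05) = 0.458; F⁻¹(0.95) = 0.754.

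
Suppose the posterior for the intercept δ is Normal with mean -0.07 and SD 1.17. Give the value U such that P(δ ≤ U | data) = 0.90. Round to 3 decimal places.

1.429

Need U with P(δ ≤ U) = 0.90: U = -0.07 + z_{0.1}·1.17.
z = 1.282; U = -0.07 + 1.282 × 1.17 = 1.429.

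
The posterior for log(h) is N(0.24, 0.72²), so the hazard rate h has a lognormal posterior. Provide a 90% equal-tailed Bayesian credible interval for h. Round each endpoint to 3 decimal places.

[0.389, 4.155]

On the log scale the 90% interval is 0.24 ± 1.645 × 0.72 = [-0.9443, 1.4243].
Exponentiate: [e^-0.9443, e^1.4243] = [0.389, 4.155].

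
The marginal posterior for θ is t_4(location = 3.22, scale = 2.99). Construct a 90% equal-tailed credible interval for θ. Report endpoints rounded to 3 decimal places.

[-3.154, 9.594]

The t_4 distribution is symmetric; the 90% interval is 3.22 ± t·2.99 with t_{0.95,4} = 2.132.
Half-width: 2.132 × 2.99 = 6.374.
3.22 − 6.374 = -3.154; 3.22 + 6.374 = 9.594.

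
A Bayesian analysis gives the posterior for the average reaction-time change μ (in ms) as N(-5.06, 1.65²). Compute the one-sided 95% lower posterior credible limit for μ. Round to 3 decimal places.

-7.774

Need L with P(μ ≥ L) = 0.95: L = -5.06 − z_{0.05}·1.65.
z = 1.645; L = -5.06 − 1.645 × 1.65 = -7.774.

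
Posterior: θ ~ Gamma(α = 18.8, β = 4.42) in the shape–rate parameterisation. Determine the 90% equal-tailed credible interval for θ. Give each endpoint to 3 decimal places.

[2.778, 5.985]

Posterior: Gamma(shape 18.8, rate 4.42).
Equal-tailed 90% interval: Gamma(18.8, 4.42) quantiles at 0.05 and 0.95.
Posterior mean ≈ 4.253, SD ≈ 0.981; a Normal approximation gives roughly [2.640, 5.867].
Exact: lower = 2.778; upper = 5.985.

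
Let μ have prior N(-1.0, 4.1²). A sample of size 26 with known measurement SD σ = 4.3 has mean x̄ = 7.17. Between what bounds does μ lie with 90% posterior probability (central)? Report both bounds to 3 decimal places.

Posterior precision = 1/4.1² + 26/4.3² = 0.0595 + 1.4062 = 1.4657, so posterior SD = 0.8260.
Posterior mean = (-1.0/4.1² + 26·7.17/4.3²) / 1.4657 = 6.8384.
Interval: 6.8384 ± 1.645 × 0.8260 → [5.480, 8.197].

[5.480, 8.197]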